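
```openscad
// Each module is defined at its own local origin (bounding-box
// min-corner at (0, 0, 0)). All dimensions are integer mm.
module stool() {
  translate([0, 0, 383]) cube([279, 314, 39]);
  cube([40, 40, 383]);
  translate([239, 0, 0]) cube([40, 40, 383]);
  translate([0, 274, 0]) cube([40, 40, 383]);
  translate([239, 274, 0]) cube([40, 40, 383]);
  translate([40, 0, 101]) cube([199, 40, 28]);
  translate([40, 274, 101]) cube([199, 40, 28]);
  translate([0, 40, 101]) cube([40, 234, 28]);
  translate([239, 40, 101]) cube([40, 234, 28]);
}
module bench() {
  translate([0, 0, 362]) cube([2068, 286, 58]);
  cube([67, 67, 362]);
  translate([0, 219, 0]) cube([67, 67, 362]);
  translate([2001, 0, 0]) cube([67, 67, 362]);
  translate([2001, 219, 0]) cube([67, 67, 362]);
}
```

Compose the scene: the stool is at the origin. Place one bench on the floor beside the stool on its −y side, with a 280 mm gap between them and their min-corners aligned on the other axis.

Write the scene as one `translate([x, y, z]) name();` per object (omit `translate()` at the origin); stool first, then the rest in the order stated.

stool();
translate([0, -566, 0]) bench();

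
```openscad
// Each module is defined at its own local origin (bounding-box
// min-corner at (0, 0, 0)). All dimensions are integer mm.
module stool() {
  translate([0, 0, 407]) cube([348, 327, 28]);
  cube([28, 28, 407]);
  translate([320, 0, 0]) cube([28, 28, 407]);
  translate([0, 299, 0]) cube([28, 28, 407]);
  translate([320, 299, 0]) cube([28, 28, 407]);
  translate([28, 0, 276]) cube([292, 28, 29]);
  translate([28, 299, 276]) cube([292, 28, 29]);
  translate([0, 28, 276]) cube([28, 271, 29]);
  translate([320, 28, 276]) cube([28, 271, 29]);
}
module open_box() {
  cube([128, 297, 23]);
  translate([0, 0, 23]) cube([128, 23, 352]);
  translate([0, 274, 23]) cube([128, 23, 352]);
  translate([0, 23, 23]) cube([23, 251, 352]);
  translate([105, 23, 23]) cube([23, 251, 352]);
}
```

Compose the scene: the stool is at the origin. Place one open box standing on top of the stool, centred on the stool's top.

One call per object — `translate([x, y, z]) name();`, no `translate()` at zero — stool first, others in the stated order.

stool();
translate([110, 15, 435]) open_box();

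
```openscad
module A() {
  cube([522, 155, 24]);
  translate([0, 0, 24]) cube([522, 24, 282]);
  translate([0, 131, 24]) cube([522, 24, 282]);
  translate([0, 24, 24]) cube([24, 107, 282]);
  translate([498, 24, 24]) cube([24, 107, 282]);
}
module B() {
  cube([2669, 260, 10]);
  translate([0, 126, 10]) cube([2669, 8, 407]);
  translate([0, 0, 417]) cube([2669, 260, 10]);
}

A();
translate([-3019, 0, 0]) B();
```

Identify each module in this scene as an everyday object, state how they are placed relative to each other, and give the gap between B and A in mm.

The I-beam's nearest face is 350 mm from the open box's −x face.

A is an open box. B is an I-beam. The I-beam is on the floor beside the open box on its −x side. The gap between the I-beam and the open box is 350 mm.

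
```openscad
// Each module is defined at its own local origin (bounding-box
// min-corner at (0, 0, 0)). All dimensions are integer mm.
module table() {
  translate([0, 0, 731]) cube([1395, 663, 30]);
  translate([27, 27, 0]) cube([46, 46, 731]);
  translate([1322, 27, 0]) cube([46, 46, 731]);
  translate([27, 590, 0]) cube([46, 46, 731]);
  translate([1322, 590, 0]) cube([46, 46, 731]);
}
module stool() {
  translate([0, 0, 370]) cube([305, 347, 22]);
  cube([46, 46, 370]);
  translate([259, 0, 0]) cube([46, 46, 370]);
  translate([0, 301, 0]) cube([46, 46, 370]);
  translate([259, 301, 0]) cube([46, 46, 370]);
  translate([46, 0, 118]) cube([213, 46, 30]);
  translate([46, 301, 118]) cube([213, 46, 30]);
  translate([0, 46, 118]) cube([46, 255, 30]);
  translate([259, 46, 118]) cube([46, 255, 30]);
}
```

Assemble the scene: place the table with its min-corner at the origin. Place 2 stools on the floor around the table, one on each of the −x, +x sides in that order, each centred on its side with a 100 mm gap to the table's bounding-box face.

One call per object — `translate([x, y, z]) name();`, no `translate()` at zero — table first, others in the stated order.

table();
translate([-405, 158, 0]) stool();
translate([1495, 158, 0]) stool();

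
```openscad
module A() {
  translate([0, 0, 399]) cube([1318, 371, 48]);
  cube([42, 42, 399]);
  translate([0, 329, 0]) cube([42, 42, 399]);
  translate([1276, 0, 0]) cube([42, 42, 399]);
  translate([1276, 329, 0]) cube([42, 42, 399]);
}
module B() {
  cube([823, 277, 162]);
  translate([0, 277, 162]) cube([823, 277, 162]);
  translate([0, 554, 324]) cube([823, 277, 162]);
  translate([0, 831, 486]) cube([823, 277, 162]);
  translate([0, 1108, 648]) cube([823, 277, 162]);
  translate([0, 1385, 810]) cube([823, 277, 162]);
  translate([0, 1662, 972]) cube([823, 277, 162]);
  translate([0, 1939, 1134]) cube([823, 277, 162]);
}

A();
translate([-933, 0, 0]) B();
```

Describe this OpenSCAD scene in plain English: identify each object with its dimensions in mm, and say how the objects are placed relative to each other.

A is a bench: a 1318×371 mm seat slab, 48 mm thick, top at z = 447 mm, on four 42×42 mm square legs flush with the seat corners and standing on z = 0.

B is a straight staircase of 8 solid steps. Each step is 823 mm wide (x), 277 mm deep (y, the going) and 162 mm tall (the rise). The first step rests on the floor; each subsequent step sits one going further in +y and one rise higher in +z, directly behind and above the previous step with no overlap.

The staircase is on the floor beside the bench on its −x side.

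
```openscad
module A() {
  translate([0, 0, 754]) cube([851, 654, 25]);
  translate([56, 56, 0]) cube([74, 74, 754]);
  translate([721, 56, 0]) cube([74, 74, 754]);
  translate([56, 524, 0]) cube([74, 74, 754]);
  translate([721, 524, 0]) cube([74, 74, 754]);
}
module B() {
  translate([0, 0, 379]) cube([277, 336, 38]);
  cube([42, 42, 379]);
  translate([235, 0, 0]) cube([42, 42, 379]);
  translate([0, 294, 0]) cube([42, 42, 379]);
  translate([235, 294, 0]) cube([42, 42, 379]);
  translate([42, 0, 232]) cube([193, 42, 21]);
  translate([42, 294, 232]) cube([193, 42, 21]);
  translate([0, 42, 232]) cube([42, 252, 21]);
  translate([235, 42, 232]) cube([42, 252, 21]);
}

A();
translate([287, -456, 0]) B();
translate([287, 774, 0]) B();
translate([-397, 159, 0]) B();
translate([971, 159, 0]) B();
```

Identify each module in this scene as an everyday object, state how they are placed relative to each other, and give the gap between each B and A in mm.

A is a table. B is a stool. Four stools sit around the table at the −y, +y, −x, +x sides. The gap between each stool and the table is 120 mm.

Each stool's nearest face is 120 mm from the table's bounding box.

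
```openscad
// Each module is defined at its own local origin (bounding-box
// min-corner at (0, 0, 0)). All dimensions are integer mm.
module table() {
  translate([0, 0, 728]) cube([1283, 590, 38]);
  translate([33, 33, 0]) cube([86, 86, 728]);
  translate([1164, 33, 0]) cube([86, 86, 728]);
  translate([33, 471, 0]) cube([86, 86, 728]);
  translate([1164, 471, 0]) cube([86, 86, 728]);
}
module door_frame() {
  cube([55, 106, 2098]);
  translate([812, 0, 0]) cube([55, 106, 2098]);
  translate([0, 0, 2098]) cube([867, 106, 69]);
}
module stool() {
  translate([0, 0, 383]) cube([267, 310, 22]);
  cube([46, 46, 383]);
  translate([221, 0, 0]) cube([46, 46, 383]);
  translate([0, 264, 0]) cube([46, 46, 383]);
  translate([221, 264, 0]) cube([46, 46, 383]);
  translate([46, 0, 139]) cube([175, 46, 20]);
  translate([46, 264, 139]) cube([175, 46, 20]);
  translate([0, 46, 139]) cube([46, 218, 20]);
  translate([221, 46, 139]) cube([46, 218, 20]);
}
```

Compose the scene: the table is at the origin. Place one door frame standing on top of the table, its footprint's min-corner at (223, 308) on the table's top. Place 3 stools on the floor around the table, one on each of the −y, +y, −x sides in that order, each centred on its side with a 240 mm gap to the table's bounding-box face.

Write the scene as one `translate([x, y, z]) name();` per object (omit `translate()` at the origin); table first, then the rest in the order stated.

table();
translate([223, 308, 766]) door_frame();
translate([508, -550, 0]) stool();
translate([508, 830, 0]) stool();
translate([-507, 140, 0]) stool();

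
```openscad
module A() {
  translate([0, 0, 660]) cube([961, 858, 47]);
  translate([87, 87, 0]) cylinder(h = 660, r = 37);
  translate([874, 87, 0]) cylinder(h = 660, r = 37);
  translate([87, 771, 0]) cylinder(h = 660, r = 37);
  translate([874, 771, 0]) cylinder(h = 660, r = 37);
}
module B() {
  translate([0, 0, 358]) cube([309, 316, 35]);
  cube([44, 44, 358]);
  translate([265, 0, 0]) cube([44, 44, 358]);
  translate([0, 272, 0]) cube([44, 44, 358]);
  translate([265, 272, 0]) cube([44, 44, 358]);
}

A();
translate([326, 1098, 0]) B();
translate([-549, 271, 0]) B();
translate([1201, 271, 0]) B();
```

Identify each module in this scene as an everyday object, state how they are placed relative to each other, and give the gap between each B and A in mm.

Each stool's nearest face is 240 mm from the table's bounding box.

A is a table. B is a stool. Three stools sit around the table at the +y, −x, +x sides. The gap between each stool and the table is 240 mm.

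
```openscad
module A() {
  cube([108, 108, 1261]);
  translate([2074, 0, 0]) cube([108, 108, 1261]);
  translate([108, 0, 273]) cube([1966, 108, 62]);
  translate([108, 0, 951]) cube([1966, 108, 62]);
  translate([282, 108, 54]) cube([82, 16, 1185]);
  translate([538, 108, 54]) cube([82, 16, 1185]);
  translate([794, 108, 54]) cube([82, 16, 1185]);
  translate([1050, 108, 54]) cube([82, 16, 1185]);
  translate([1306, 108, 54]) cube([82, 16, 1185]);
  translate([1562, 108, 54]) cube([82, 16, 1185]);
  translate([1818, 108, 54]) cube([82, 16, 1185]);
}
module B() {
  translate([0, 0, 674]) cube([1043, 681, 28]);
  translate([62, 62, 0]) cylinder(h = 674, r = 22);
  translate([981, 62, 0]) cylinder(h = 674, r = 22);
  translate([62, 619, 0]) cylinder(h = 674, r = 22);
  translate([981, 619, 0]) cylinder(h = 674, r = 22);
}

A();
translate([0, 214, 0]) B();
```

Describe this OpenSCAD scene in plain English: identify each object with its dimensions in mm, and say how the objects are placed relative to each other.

A is a fence section. Two 108×108 mm posts, 1261 mm tall, stand on the floor with a clear span of 1966 mm between their inner faces. Two horizontal rails of 108×62 mm section span the gap between the posts with their undersides at z = 273 mm and z = 951 mm, flush with the posts' −y face. 7 pickets, each 82 mm wide, 16 mm thick and 1185 mm tall, are fixed to the +y face of the rails with their bottoms at z = 54 mm, evenly spaced across the span with equal gaps (rounded down to the nearest mm) at the −x end and between each pair — any rounding remainder accumulates at the +x end.

B is a table: top 1043 mm (x) × 681 mm (y), 28 mm thick, upper face at z = 702 mm, on four round legs of 44 mm diameter, each leg's bounding box inset 40 mm from the nearest pair of top edges, running from z = 0 to the bottom of the top.

The table is on the floor beside the fence section on its +y side.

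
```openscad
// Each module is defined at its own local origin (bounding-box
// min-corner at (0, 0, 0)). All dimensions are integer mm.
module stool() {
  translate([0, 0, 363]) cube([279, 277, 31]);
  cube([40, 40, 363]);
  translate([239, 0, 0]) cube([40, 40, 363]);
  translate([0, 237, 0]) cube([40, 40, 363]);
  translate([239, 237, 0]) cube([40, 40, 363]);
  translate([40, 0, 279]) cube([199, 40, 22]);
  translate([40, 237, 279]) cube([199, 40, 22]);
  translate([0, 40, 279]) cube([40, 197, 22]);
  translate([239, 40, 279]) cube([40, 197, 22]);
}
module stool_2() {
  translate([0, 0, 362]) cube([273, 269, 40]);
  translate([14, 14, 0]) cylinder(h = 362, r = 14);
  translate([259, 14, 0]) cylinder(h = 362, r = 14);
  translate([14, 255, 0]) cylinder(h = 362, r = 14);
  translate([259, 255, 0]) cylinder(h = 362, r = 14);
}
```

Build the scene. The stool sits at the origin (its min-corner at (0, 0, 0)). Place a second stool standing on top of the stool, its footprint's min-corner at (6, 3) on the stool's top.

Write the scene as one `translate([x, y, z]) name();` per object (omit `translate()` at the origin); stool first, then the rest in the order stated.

stool();
translate([6, 3, 394]) stool_2();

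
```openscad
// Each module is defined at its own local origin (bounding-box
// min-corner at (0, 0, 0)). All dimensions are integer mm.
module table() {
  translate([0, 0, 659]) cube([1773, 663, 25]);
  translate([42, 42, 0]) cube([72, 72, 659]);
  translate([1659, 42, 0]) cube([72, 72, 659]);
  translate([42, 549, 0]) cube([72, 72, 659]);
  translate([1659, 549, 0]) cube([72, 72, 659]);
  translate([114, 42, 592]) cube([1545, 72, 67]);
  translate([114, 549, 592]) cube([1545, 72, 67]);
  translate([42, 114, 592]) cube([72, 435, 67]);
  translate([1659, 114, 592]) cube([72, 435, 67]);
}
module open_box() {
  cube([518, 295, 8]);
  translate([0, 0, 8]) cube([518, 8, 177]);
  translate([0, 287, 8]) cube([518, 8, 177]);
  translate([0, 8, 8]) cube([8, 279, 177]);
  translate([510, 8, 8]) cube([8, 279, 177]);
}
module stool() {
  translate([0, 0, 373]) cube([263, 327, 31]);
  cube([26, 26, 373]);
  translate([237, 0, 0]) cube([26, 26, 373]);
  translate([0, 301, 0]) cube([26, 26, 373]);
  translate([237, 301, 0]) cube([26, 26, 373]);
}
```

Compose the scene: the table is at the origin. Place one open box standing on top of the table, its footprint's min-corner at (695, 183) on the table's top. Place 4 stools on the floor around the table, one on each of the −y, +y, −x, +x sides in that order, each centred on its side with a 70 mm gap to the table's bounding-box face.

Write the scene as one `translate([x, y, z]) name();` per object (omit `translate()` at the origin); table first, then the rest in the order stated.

table();
translate([695, 183, 684]) open_box();
translate([755, -397, 0]) stool();
translate([755, 733, 0]) stool();
translate([-333, 168, 0]) stool();
translate([1843, 168, 0]) stool();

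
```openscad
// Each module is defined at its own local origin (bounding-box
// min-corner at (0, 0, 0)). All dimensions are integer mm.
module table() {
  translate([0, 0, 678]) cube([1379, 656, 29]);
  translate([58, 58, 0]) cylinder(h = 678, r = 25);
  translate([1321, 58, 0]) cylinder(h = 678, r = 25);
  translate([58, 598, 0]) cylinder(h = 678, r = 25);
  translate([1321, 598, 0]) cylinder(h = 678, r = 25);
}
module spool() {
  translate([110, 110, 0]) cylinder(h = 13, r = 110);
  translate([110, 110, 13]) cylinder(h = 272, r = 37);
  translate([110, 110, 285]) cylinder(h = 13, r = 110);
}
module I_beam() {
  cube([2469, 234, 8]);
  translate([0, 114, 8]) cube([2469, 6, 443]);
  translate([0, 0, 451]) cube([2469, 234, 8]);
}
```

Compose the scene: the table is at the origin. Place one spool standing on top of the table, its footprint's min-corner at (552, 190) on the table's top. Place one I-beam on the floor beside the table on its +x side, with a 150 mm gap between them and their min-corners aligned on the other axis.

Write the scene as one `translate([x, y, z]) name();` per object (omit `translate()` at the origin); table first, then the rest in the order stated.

table();
translate([552, 190, 707]) spool();
translate([1529, 0, 0]) I_beam();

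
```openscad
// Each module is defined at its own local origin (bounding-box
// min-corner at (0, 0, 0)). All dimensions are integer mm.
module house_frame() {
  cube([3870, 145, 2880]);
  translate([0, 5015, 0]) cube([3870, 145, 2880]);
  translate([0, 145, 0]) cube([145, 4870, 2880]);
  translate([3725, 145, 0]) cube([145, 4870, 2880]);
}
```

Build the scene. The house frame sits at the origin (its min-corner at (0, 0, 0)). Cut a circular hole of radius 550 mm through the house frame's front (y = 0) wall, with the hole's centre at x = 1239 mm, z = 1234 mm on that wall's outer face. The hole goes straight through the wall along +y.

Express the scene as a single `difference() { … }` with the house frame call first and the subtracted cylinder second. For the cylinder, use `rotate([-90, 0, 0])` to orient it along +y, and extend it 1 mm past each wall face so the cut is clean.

difference() {
  house_frame();
  translate([1239, -1, 1234]) rotate([-90, 0, 0]) cylinder(h = 147, r = 550);
}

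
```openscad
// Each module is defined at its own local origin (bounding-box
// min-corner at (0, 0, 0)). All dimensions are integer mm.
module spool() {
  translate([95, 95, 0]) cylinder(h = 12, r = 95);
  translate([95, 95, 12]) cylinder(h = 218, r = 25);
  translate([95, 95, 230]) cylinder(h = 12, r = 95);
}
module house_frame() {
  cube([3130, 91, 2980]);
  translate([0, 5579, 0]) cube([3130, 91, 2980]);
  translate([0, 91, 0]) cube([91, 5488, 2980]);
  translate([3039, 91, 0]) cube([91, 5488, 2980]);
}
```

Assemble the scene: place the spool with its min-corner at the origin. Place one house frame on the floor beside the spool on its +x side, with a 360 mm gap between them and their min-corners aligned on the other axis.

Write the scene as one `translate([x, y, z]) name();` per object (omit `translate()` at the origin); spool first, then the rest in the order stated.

spool();
translate([550, 0, 0]) house_frame();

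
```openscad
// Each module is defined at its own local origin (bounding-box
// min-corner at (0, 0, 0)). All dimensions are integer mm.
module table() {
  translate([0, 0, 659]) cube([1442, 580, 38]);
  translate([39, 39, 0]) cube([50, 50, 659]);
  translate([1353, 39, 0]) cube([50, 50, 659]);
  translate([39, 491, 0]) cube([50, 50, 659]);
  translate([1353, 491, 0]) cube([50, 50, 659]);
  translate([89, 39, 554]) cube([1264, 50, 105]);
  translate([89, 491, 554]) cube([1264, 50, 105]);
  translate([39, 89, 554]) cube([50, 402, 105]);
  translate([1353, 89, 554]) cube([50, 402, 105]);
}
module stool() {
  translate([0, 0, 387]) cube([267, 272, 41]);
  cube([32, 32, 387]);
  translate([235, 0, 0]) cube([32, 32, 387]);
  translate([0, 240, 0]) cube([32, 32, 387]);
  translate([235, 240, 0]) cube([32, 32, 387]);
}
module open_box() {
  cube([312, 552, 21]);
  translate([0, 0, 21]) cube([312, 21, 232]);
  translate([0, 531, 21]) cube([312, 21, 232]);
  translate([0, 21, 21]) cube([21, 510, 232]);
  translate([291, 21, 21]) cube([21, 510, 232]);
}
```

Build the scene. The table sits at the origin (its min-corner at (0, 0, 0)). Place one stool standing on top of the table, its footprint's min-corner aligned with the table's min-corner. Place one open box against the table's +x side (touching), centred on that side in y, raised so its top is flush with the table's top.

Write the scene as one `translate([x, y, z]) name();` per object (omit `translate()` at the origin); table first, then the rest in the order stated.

table();
translate([0, 0, 697]) stool();
translate([1442, 14, 444]) open_box();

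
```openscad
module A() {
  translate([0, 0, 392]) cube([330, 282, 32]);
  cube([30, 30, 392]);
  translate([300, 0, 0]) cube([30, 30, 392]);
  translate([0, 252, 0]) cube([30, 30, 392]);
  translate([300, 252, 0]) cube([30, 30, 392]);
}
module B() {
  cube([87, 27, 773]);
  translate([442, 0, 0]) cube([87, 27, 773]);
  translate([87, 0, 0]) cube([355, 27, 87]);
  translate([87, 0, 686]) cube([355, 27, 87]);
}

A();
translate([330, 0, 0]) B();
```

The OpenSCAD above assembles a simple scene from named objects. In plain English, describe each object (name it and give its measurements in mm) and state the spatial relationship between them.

A is a simple wooden stool: a rectangular seat 330 mm (x) by 282 mm (y), 32 mm thick, top face at z = 424 mm, on four square legs, each 30×30 mm in cross-section. The legs rest on z = 0, each flush with a corner of the seat.

B is a picture frame with a 355×599 mm rectangular opening (x by z) and a uniform 87 mm border on every side. Frame depth is 27 mm along y. It is built from two vertical stiles running the full outside height and two horizontal rails spanning the gap between the stiles.

The picture frame is against the stool's +x side, with their −y faces flush.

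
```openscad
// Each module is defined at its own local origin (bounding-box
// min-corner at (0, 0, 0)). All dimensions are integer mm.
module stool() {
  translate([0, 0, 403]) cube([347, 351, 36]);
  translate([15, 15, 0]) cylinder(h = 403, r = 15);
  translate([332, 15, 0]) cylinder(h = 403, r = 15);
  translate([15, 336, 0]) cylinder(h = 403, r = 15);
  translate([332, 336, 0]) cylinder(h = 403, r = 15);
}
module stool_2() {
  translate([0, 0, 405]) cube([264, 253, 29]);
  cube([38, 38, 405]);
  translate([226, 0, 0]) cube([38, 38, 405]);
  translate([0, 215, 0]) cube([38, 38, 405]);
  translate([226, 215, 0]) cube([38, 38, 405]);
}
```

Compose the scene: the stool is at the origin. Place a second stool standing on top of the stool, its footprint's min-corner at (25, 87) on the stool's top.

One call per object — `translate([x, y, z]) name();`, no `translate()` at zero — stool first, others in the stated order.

stool();
translate([25, 87, 439]) stool_2();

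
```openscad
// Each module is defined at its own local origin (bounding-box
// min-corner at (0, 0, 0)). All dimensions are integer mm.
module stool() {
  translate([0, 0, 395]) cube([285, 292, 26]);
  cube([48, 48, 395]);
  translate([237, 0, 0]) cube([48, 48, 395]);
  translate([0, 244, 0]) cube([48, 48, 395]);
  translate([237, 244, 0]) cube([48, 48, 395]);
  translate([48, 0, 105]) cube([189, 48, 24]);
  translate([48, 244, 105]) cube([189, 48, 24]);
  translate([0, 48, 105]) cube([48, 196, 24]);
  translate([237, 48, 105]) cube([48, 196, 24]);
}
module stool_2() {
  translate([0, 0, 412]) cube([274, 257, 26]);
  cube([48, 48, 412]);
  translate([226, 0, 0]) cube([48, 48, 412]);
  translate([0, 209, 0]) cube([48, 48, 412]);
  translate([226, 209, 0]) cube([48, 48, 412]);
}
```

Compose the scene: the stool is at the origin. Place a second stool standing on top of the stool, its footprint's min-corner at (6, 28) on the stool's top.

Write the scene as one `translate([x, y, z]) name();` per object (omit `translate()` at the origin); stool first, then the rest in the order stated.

stool();
translate([6, 28, 421]) stool_2();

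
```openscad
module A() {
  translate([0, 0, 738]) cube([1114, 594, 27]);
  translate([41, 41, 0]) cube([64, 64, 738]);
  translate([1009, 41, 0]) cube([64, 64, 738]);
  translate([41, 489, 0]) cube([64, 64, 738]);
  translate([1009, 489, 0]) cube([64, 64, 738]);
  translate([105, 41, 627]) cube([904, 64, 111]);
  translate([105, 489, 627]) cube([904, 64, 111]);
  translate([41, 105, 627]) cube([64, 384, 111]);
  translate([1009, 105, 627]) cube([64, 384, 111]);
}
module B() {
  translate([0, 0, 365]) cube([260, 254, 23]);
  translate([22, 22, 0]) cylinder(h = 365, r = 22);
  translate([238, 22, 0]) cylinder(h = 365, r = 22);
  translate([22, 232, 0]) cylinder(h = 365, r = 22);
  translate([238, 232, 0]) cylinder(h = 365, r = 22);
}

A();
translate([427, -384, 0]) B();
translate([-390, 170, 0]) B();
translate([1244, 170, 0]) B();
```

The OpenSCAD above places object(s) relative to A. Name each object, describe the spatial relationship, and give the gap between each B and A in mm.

Each stool's nearest face is 130 mm from the table's bounding box.

A is a table. B is a stool. Three stools sit around the table at the −y, −x, +x sides. The gap between each stool and the table is 130 mm.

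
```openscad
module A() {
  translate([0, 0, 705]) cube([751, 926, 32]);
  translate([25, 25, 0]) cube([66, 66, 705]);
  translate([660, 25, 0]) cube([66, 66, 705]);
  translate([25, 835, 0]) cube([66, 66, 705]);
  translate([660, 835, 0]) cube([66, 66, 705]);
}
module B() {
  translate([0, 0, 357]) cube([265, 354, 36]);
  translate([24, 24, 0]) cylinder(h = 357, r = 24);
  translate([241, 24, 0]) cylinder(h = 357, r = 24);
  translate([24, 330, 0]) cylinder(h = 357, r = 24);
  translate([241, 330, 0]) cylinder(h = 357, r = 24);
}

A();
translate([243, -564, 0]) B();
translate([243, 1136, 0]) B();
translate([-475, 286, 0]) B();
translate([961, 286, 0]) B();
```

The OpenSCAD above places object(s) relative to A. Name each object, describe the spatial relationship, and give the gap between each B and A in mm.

A is a table. B is a stool. Four stools sit around the table at the −y, +y, −x, +x sides. The gap between each stool and the table is 210 mm.

Each stool's nearest face is 210 mm from the table's bounding box.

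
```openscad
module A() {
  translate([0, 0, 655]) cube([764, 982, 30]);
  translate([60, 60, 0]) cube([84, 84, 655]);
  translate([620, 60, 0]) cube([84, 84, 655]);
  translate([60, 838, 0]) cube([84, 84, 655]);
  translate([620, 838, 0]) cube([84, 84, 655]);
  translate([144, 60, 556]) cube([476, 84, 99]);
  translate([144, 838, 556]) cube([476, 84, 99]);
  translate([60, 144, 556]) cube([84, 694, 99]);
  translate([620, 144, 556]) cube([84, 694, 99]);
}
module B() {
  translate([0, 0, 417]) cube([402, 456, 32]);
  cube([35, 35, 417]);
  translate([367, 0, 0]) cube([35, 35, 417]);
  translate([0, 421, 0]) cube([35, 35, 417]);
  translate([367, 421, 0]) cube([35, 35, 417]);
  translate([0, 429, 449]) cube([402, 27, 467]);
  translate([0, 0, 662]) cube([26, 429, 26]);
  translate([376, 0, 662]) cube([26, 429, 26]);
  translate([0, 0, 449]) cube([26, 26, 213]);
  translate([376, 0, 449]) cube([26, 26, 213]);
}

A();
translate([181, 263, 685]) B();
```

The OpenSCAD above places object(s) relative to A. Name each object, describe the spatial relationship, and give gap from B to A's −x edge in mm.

A is a table. B is a chair. The chair is on top of the table, centred. The gap from the chair to the table's −x edge is 181 mm.

The chair's min-x is at 181; the table's min-x is 0; gap = 181 mm.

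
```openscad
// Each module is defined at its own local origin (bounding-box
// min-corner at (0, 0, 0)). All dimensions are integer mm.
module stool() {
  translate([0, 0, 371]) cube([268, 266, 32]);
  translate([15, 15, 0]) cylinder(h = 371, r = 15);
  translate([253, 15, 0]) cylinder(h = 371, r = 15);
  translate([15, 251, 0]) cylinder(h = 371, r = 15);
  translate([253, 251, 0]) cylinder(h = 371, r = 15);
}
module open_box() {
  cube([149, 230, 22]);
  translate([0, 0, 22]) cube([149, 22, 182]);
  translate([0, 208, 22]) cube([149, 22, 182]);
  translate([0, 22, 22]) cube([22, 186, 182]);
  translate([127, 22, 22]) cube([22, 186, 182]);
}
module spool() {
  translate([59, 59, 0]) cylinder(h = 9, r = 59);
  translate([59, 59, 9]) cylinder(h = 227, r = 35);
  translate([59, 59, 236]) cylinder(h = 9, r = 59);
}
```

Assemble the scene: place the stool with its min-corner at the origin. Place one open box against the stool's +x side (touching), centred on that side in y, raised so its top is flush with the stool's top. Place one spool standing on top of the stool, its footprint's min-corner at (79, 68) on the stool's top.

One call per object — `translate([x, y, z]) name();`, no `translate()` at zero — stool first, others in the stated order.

stool();
translate([268, 18, 199]) open_box();
translate([79, 68, 403]) spool();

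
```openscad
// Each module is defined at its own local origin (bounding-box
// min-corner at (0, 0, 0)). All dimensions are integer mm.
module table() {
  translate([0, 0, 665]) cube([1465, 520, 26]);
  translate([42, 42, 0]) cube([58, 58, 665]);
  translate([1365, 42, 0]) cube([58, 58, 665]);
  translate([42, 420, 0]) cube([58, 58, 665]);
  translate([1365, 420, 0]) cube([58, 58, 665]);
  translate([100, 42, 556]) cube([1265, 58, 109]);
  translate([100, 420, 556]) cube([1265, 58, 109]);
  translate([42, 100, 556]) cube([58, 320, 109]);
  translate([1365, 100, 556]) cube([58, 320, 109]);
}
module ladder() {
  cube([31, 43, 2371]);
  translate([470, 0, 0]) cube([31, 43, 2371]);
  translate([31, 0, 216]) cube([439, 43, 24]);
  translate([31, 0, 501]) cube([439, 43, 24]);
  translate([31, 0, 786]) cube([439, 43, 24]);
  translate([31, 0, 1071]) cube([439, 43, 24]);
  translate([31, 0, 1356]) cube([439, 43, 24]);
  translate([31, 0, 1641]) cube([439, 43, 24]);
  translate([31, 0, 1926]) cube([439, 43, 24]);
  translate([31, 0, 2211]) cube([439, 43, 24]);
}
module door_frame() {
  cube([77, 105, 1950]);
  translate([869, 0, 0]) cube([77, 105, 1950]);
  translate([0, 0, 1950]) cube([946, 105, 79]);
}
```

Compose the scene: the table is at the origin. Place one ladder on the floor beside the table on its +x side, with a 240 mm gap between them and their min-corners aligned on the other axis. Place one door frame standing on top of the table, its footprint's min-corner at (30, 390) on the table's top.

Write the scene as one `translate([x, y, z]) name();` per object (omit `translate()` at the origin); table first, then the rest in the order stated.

table();
translate([1705, 0, 0]) ladder();
translate([30, 390, 691]) door_frame();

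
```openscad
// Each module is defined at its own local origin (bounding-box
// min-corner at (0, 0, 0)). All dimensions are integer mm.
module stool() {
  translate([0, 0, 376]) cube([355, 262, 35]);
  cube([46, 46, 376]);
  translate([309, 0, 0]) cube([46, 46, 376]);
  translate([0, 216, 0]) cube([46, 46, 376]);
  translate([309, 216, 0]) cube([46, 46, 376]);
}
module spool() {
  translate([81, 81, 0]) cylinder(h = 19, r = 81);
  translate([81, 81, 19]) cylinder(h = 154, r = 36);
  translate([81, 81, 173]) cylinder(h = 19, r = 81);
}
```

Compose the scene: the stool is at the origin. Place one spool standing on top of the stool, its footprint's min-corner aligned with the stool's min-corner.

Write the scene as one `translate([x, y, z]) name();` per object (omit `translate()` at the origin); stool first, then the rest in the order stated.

stool();
translate([0, 0, 411]) spool();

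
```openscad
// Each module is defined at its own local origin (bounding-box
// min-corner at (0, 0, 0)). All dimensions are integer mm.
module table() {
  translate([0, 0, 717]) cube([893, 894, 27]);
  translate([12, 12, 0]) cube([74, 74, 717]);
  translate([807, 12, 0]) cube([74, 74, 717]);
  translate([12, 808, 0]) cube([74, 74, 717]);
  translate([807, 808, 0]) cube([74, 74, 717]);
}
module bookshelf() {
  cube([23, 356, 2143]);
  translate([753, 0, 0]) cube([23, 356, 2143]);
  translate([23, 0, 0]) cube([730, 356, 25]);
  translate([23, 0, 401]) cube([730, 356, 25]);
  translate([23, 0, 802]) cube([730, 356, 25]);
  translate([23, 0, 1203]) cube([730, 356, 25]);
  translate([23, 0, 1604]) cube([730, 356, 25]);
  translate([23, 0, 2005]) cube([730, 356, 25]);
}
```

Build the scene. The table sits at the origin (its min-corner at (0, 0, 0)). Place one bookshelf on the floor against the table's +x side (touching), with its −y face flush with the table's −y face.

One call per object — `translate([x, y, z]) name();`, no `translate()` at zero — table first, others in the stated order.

table();
translate([893, 0, 0]) bookshelf();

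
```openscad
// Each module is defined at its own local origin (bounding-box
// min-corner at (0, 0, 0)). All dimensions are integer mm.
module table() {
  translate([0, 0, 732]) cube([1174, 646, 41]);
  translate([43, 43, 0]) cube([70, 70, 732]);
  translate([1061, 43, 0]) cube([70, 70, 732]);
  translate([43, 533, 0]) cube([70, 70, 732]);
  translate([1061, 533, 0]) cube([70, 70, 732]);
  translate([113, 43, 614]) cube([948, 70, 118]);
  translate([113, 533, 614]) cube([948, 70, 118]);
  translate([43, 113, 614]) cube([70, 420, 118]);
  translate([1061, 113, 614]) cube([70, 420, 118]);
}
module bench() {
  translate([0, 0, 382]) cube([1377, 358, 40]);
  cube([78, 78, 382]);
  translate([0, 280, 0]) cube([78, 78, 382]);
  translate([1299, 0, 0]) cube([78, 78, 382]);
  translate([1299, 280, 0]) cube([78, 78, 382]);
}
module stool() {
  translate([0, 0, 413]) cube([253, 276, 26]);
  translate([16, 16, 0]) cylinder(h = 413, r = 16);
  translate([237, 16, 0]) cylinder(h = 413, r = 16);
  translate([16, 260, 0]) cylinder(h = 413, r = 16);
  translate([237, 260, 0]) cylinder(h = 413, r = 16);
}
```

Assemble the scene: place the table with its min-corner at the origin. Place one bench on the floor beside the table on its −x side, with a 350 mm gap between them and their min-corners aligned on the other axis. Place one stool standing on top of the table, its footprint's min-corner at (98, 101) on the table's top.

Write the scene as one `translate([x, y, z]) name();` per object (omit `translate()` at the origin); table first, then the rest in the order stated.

table();
translate([-1727, 0, 0]) bench();
translate([98, 101, 773]) stool();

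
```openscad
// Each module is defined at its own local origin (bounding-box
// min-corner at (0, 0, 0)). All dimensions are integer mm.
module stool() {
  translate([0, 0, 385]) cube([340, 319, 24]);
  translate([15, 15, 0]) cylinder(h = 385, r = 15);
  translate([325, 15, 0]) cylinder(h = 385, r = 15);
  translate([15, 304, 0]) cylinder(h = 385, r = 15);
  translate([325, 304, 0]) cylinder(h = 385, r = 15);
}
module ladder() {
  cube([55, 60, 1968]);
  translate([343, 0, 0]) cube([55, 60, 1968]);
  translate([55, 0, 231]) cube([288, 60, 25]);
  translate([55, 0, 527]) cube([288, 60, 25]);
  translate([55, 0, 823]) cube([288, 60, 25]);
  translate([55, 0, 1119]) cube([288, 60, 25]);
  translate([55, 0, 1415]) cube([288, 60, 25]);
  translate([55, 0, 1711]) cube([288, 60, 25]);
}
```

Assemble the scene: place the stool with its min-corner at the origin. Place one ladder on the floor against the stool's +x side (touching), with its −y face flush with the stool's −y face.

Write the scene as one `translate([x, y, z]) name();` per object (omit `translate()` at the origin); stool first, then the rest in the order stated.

stool();
translate([340, 0, 0]) ladder();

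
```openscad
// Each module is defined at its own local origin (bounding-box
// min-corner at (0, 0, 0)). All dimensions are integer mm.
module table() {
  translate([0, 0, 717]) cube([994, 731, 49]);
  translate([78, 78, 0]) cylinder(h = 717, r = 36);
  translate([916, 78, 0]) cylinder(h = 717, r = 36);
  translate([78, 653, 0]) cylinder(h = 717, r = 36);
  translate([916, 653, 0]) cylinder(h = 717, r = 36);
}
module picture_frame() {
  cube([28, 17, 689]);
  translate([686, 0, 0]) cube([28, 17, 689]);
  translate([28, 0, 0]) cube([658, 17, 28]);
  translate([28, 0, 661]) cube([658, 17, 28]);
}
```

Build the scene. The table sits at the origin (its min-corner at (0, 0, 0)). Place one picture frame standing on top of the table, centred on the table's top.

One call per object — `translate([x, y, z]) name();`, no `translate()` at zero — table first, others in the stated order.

table();
translate([140, 357, 766]) picture_frame();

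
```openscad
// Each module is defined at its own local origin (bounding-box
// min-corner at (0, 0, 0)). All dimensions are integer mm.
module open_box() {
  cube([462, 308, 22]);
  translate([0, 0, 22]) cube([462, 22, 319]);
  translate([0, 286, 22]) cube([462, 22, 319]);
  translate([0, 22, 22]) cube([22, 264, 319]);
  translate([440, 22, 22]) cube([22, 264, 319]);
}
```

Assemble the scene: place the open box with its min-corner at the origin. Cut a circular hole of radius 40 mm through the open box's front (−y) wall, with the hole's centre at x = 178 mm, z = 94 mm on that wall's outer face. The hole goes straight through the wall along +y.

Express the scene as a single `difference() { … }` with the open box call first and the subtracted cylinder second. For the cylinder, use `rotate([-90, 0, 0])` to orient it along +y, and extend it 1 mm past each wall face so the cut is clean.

difference() {
  open_box();
  translate([178, -1, 94]) rotate([-90, 0, 0]) cylinder(h = 24, r = 40);
}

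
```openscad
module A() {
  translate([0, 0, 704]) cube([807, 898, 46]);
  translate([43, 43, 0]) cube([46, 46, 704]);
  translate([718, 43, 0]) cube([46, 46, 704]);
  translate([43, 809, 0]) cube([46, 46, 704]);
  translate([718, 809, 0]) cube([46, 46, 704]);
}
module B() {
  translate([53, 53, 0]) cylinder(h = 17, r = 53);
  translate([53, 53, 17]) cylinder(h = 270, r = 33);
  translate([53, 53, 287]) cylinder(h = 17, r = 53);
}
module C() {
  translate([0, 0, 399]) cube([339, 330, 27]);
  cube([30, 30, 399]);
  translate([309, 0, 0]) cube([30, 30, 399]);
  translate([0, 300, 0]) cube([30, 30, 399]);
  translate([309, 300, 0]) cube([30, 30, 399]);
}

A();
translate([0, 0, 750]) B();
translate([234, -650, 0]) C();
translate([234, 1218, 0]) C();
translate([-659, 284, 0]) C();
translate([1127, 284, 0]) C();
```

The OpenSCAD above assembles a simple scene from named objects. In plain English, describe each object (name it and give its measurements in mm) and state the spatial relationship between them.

A is a rectangular dining table. The top is 807×898×46 mm with its upper surface at z = 750 mm. It stands on four 46×46 mm square legs, each inset 43 mm from the nearest pair of top edges, running from the floor to the underside of the top.

B is a spool: two coaxial disc flanges of radius 53 mm and thickness 17 mm, joined by a core cylinder of radius 33 mm and height 270 mm. The lower flange rests on z = 0 and the three cylinders share a vertical axis.

C is a four-legged stool. The seat is 339×330 mm, 27 mm thick, top at z = 426 mm. It stands on four square legs, each 30×30 mm in cross-section, from z = 0 to the seat underside, each flush with a corner of the seat.

The spool is on top of the table. Four stools sit around the table at the −y, +y, −x, +x sides.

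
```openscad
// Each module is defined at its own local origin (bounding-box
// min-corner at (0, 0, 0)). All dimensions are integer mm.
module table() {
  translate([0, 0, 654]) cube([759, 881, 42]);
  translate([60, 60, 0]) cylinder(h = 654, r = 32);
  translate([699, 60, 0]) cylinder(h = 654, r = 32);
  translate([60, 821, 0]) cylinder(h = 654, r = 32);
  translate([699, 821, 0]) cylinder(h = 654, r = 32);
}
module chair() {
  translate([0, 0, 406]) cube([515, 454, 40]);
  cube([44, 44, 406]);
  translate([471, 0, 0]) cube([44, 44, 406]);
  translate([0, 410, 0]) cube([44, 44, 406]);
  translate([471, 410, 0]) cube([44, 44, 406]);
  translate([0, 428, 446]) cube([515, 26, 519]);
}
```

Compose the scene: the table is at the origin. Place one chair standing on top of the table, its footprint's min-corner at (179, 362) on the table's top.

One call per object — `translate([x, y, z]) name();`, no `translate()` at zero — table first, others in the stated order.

table();
translate([179, 362, 696]) chair();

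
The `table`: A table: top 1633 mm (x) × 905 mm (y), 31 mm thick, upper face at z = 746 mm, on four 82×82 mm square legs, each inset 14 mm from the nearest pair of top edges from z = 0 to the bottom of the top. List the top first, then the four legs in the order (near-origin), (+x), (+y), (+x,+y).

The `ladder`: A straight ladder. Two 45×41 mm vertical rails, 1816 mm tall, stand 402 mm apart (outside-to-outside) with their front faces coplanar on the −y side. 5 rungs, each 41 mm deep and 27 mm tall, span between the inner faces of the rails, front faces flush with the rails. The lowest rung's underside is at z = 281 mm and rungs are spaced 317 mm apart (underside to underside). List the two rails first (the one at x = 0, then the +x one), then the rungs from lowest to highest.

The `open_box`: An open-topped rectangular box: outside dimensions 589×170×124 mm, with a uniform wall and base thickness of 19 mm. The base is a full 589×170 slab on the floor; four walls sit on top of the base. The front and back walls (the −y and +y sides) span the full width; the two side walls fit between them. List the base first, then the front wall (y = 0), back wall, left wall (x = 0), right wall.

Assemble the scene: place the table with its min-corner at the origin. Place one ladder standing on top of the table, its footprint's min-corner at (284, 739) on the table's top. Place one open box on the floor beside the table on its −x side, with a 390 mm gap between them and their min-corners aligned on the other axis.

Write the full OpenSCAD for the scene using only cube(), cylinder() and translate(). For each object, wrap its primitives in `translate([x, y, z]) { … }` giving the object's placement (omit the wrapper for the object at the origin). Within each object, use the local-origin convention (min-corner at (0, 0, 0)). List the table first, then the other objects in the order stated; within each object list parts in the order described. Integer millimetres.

translate([0, 0, 715]) cube([1633, 905, 31]);
translate([14, 14, 0]) cube([82, 82, 715]);
translate([1537, 14, 0]) cube([82, 82, 715]);
translate([14, 809, 0]) cube([82, 82, 715]);
translate([1537, 809, 0]) cube([82, 82, 715]);
translate([284, 739, 746]) {
  cube([45, 41, 1816]);
  translate([357, 0, 0]) cube([45, 41, 1816]);
  translate([45, 0, 281]) cube([312, 41, 27]);
  translate([45, 0, 598]) cube([312, 41, 27]);
  translate([45, 0, 915]) cube([312, 41, 27]);
  translate([45, 0, 1232]) cube([312, 41, 27]);
  translate([45, 0, 1549]) cube([312, 41, 27]);
}
translate([-979, 0, 0]) {
  cube([589, 170, 19]);
  translate([0, 0, 19]) cube([589, 19, 105]);
  translate([0, 151, 19]) cube([589, 19, 105]);
  translate([0, 19, 19]) cube([19, 132, 105]);
  translate([570, 19, 19]) cube([19, 132, 105]);
}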